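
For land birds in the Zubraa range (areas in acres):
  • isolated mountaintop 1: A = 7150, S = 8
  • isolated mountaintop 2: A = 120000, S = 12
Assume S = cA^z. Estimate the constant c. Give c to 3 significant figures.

z = ln(S₂/S₁) / ln(A₂/A₁) = ln(12/8) / ln(120000/7150) = 0.4055 / 2.8204 = 0.1438
c = S₁ / A₁^z = 8 / 7150^0.1438 = 8 / 3.582 = 2.233

2.23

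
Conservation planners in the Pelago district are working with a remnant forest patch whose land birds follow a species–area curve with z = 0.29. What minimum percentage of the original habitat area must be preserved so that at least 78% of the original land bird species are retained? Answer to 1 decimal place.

Need (A_new/A_old)^0.29 = 0.78, so A_new/A_old = 0.78^(1/0.29) = 0.78^3.448
ln(A_new/A_old) = ln 0.78 / 0.29 = -0.2485 / 0.29 = -0.8568
A_new/A_old = e^-0.8568 ≈ 0.4245

42.5%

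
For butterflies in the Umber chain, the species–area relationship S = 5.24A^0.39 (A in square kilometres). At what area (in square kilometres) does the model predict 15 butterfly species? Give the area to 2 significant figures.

15 = 5.24 × A^0.39  ⇒  A^0.39 = 15/5.24 = 2.863
ln A = ln(2.863) / 0.39 = 1.0517 / 0.39 = 2.6967
A = e^2.6967 ≈ 14.83 square kilometres

15 square kilometres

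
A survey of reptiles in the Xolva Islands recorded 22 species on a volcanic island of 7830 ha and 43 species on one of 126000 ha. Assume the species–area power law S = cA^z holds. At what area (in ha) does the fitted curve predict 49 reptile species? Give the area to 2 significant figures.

220000 ha

z = ln(43/22) / ln(126000/7830) = 0.6702 / 2.7783 = 0.2412
c = 22 / 7830^0.2412 = 22 / 8.694 = 2.531
A = (49/2.531)^(1/0.2412) ⇒ ln A = ln(19.36)/0.2412 = 12.2856
A = e^12.2856 ≈ 216546 ha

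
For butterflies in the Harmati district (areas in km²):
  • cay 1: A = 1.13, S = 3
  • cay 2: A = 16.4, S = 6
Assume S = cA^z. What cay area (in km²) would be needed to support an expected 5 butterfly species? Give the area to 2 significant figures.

8.1 km²

z = ln(6/3) / ln(16.4/1.13) = 0.6931 / 2.6751 = 0.2591
c = 3 / 1.13^0.2591 = 3 / 1.032 = 2.906
A = (5/2.906)^(1/0.2591) ⇒ ln A = ln(1.72)/0.2591 = 2.0936
A = e^2.0936 ≈ 8.114 km²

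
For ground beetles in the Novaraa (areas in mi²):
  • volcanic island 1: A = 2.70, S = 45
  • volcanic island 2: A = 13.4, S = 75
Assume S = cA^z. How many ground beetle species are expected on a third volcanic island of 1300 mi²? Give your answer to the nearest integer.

z = ln(75/45) / ln(13.4/2.7) = 0.5108 / 1.6020 = 0.3189
c = 45 / 2.7^0.3189 = 45 / 1.373 = 32.78
S₃ = 32.78 × 1300^0.3189 = 32.78 × 9.839 ≈ 322.6

323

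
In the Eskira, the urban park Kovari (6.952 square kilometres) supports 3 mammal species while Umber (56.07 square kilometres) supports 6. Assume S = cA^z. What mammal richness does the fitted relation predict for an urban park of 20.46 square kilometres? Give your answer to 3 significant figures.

z = ln(6/3) / ln(56.07/6.952) = 0.6931 / 2.0876 = 0.3320
c = 3 / 6.952^0.3320 = 3 / 1.904 = 1.576
S₃ = 1.576 × 20.46^0.3320 = 1.576 × 2.724 ≈ 4.293

4.29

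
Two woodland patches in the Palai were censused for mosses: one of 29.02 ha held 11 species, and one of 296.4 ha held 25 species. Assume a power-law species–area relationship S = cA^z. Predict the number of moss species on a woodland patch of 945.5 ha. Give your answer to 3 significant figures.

37.7

z = ln(25/11) / ln(296.4/29.02) = 0.8210 / 2.3237 = 0.3533
c = 11 / 29.02^0.3533 = 11 / 3.287 = 3.347
S₃ = 3.347 × 945.5^0.3533 = 3.347 × 11.25 ≈ 37.66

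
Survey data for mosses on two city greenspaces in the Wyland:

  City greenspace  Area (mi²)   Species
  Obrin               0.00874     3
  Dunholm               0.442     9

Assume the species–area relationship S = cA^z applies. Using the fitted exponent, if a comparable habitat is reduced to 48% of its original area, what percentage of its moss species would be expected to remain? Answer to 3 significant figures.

z = ln(9/3) / ln(0.442/0.00874) = 1.0986 / 3.9234 = 0.2800
S_new/S_old = (A_new/A_old)^z = 0.48^0.2800 = exp(0.2800 × -0.7340) = 0.8142

81.4%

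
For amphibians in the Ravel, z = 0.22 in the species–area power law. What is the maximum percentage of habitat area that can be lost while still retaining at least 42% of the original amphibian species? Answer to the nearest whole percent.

98%

Need (A_new/A_old)^0.22 = 0.42, so A_new/A_old = 0.42^(1/0.22) = 0.42^4.545
ln(A_new/A_old) = ln 0.42 / 0.22 = -0.8675 / 0.22 = -3.9432
A_new/A_old = e^-3.9432 ≈ 0.01939
Fraction that can be lost = 1 − 0.01939 = 0.9806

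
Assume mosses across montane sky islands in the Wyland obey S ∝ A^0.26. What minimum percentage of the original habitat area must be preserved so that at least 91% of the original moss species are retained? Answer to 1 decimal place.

Need (A_new/A_old)^0.26 = 0.91, so A_new/A_old = 0.91^(1/0.26) = 0.91^3.846
ln(A_new/A_old) = ln 0.91 / 0.26 = -0.0943 / 0.26 = -0.3627
A_new/A_old = e^-0.3627 ≈ 0.6958

69.6%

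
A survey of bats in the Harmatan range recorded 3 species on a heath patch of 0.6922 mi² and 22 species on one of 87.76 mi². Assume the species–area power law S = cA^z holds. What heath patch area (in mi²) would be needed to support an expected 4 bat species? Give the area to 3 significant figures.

z = ln(22/3) / ln(87.76/0.6922) = 1.9924 / 4.8425 = 0.4114
c = 3 / 0.6922^0.4114 = 3 / 0.8595 = 3.49
A = (4/3.49)^(1/0.4114) ⇒ ln A = ln(1.146)/0.4114 = 0.3313
A = e^0.3313 ≈ 1.393 mi²

1.39 mi²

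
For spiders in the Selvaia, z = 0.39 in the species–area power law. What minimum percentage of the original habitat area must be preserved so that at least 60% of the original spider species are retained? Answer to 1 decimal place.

Need (A_new/A_old)^0.39 = 0.6, so A_new/A_old = 0.6^(1/0.39) = 0.6^2.564
ln(A_new/A_old) = ln 0.6 / 0.39 = -0.5108 / 0.39 = -1.3098
A_new/A_old = e^-1.3098 ≈ 0.2699

27.0%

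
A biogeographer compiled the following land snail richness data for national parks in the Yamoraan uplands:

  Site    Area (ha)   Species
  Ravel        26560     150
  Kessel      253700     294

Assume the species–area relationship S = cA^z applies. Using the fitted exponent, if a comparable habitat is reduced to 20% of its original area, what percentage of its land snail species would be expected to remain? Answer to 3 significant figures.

61.9%

z = ln(294/150) / ln(253700/26560) = 0.6729 / 2.2567 = 0.2982
S_new/S_old = (A_new/A_old)^z = 0.2^0.2982 = exp(0.2982 × -1.6094) = 0.6188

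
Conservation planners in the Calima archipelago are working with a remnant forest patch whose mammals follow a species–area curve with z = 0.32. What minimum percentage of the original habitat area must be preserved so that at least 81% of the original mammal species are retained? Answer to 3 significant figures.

Need (A_new/A_old)^0.32 = 0.81, so A_new/A_old = 0.81^(1/0.32) = 0.81^3.125
ln(A_new/A_old) = ln 0.81 / 0.32 = -0.2107 / 0.32 = -0.6585
A_new/A_old = e^-0.6585 ≈ 0.5176

51.8%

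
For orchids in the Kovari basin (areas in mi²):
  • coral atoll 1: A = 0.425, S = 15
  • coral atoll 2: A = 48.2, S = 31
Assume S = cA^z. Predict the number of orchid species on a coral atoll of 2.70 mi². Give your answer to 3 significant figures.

19.9

z = ln(31/15) / ln(48.2/0.425) = 0.7259 / 4.7310 = 0.1534
c = 15 / 0.425^0.1534 = 15 / 0.877 = 17.1
S₃ = 17.1 × 2.7^0.1534 = 17.1 × 1.165 ≈ 19.92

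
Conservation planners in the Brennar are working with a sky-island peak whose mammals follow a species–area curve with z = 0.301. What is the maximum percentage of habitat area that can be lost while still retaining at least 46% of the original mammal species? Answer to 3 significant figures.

92.4%

Need (A_new/A_old)^0.301 = 0.46, so A_new/A_old = 0.46^(1/0.301) = 0.46^3.322
ln(A_new/A_old) = ln 0.46 / 0.301 = -0.7765 / 0.301 = -2.5798
A_new/A_old = e^-2.5798 ≈ 0.07579
Fraction that can be lost = 1 − 0.07579 = 0.9242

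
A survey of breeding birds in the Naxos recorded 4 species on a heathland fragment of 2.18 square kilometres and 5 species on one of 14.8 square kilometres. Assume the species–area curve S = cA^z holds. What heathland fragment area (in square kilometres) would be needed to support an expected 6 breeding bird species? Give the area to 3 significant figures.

z = ln(5/4) / ln(14.8/2.18) = 0.2231 / 1.9153 = 0.1165
c = 4 / 2.18^0.1165 = 4 / 1.095 = 3.653
A = (6/3.653)^(1/0.1165) ⇒ ln A = ln(1.643)/0.1165 = 4.2595
A = e^4.2595 ≈ 70.78 square kilometres

70.8 square kilometres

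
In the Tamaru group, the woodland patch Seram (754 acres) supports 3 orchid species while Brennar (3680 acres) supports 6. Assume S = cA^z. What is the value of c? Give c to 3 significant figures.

z = ln(S₂/S₁) / ln(A₂/A₁) = ln(6/3) / ln(3680/754) = 0.6931 / 1.5853 = 0.4372
c = S₁ / A₁^z = 3 / 754^0.4372 = 3 / 18.12 = 0.1656

0.166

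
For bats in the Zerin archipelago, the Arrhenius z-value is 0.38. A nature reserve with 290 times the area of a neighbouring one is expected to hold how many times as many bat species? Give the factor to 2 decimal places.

8.62

S₂/S₁ = (A₂/A₁)^z = 290^0.38
ln(S₂/S₁) = 0.38 × ln 290 = 0.38 × 5.6699 = 2.1546
S₂/S₁ = e^2.1546 ≈ 8.624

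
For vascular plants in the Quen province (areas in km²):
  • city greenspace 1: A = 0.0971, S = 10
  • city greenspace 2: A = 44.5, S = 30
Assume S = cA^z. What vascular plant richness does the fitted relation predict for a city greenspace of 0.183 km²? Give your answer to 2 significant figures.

11

z = ln(30/10) / ln(44.5/0.0971) = 1.0986 / 6.1275 = 0.1793
c = 10 / 0.0971^0.1793 = 10 / 0.6583 = 15.19
S₃ = 15.19 × 0.183^0.1793 = 15.19 × 0.7375 ≈ 11.2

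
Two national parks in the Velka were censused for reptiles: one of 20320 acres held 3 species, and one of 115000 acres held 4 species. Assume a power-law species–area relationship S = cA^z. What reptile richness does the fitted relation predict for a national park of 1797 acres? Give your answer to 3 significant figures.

z = ln(4/3) / ln(115000/20320) = 0.2877 / 1.7333 = 0.1660
c = 3 / 20320^0.1660 = 3 / 5.188 = 0.5783
S₃ = 0.5783 × 1797^0.1660 = 0.5783 × 3.469 ≈ 2.006

2.01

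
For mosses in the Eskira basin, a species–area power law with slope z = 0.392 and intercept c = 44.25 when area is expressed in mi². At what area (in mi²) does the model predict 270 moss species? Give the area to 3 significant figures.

270 = 44.25 × A^0.392  ⇒  A^0.392 = 270/44.25 = 6.102
ln A = ln(6.102) / 0.392 = 1.8086 / 0.392 = 4.6137
A = e^4.6137 ≈ 100.9 mi²

101 mi²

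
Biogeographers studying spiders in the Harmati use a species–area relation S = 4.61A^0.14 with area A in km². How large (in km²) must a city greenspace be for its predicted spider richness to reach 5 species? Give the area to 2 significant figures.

1.8 km²

5 = 4.61 × A^0.14  ⇒  A^0.14 = 5/4.61 = 1.085
ln A = ln(1.085) / 0.14 = 0.0812 / 0.14 = 0.5801
A = e^0.5801 ≈ 1.786 km²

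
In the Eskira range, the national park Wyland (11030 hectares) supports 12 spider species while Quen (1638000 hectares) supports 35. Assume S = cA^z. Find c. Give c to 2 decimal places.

z = ln(S₂/S₁) / ln(A₂/A₁) = ln(35/12) / ln(1638000/11030) = 1.0704 / 5.0006 = 0.2141
c = S₁ / A₁^z = 12 / 11030^0.2141 = 12 / 7.334 = 1.636

1.64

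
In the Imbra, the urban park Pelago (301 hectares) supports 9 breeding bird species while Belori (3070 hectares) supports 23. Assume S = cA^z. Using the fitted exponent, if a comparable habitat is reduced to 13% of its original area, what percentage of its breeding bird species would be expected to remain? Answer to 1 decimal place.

43.9%

z = ln(23/9) / ln(3070/301) = 0.9383 / 2.3223 = 0.4040
S_new/S_old = (A_new/A_old)^z = 0.13^0.4040 = exp(0.4040 × -2.0402) = 0.4385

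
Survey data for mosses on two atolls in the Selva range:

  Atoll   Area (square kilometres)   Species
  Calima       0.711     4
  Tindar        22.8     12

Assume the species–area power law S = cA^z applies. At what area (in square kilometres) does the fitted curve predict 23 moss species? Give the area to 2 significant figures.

180 square kilometres

z = ln(12/4) / ln(22.8/0.711) = 1.0986 / 3.4678 = 0.3168
c = 4 / 0.711^0.3168 = 4 / 0.8976 = 4.456
A = (23/4.456)^(1/0.3168) ⇒ ln A = ln(5.161)/0.3168 = 5.1804
A = e^5.1804 ≈ 177.8 square kilometres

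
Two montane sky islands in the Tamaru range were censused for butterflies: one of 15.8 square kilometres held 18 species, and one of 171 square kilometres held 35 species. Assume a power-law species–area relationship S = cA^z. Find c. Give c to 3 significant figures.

8.33

z = ln(S₂/S₁) / ln(A₂/A₁) = ln(35/18) / ln(171/15.8) = 0.6650 / 2.3817 = 0.2792
c = S₁ / A₁^z = 18 / 15.8^0.2792 = 18 / 2.161 = 8.329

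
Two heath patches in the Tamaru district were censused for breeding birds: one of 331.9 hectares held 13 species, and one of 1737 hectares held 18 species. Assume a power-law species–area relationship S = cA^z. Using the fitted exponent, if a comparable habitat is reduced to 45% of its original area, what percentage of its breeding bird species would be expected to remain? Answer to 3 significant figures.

85.5%

z = ln(18/13) / ln(1737/331.9) = 0.3254 / 1.6551 = 0.1966
S_new/S_old = (A_new/A_old)^z = 0.45^0.1966 = exp(0.1966 × -0.7985) = 0.8547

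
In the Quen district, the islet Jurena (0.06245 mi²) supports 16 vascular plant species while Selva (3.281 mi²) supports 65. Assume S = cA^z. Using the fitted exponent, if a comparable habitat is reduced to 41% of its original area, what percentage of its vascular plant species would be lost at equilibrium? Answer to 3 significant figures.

27.1%

z = ln(65/16) / ln(3.281/0.06245) = 1.4018 / 3.9615 = 0.3539
S_new/S_old = (A_new/A_old)^z = 0.41^0.3539 = exp(0.3539 × -0.8916) = 0.7294
Fraction lost = 1 − 0.7294 = 0.2706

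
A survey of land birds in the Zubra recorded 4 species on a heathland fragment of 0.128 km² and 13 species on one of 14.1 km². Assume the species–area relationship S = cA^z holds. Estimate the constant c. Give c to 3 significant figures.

z = ln(S₂/S₁) / ln(A₂/A₁) = ln(13/4) / ln(14.1/0.128) = 1.1787 / 4.7019 = 0.2507
c = S₁ / A₁^z = 4 / 0.128^0.2507 = 4 / 0.5973 = 6.697

6.70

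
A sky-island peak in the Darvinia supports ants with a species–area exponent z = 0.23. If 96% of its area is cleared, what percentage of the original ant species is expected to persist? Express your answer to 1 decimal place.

S_new/S_old = (A_new/A_old)^z = 0.04^0.23
= exp(0.23 × ln 0.04) = exp(0.23 × -3.2189) = exp(-0.7403) ≈ 0.477

47.7%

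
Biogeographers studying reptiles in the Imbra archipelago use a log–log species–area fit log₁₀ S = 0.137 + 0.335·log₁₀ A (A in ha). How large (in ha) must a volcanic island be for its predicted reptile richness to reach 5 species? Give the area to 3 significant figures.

47.6 ha

5 = 1.371 × A^0.335  ⇒  A^0.335 = 5/1.371 = 3.647
ln A = ln(3.647) / 0.335 = 1.2940 / 0.335 = 3.8626
A = e^3.8626 ≈ 47.59 ha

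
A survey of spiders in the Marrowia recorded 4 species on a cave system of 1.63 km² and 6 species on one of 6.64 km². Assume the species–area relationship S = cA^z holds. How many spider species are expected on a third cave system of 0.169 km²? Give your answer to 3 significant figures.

z = ln(6/4) / ln(6.64/1.63) = 0.4055 / 1.4045 = 0.2887
c = 4 / 1.63^0.2887 = 4 / 1.151 = 3.474
S₃ = 3.474 × 0.169^0.2887 = 3.474 × 0.5986 ≈ 2.079

2.08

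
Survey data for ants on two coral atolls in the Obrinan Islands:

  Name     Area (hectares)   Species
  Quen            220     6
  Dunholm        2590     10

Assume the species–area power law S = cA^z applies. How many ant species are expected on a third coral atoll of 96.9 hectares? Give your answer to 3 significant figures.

5.06

z = ln(10/6) / ln(2590/220) = 0.5108 / 2.4658 = 0.2072
c = 6 / 220^0.2072 = 6 / 3.057 = 1.963
S₃ = 1.963 × 96.9^0.2072 = 1.963 × 2.579 ≈ 5.063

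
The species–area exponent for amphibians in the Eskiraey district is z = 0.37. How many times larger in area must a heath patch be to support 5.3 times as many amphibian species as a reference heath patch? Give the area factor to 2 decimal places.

(A₂/A₁)^0.37 = 5.3, so A₂/A₁ = 5.3^(1/0.37) = 5.3^2.703
ln(A₂/A₁) = ln 5.3 / 0.37 = 1.6677 / 0.37 = 4.5073
A₂/A₁ = e^4.5073 ≈ 90.68

90.68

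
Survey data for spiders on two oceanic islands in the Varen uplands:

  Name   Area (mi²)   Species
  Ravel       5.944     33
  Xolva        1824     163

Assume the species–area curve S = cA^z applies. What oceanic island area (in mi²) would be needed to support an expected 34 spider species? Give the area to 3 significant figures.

z = ln(163/33) / ln(1824/5.944) = 1.5972 / 5.7264 = 0.2789
c = 33 / 5.944^0.2789 = 33 / 1.644 = 20.07
A = (34/20.07)^(1/0.2789) ⇒ ln A = ln(1.694)/0.2789 = 1.8894
A = e^1.8894 ≈ 6.615 mi²

6.62 mi²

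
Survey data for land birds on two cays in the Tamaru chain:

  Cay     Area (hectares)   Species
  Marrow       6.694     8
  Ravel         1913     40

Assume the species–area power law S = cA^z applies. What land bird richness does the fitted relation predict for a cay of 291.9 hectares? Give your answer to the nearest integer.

z = ln(40/8) / ln(1913/6.694) = 1.6094 / 5.6552 = 0.2846
c = 8 / 6.694^0.2846 = 8 / 1.718 = 4.657
S₃ = 4.657 × 291.9^0.2846 = 4.657 × 5.03 ≈ 23.43

23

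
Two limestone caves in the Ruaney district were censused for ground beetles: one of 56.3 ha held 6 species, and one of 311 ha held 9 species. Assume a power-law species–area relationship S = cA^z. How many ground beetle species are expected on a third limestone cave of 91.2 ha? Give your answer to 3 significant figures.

6.73

z = ln(9/6) / ln(311/56.3) = 0.4055 / 1.7091 = 0.2372
c = 6 / 56.3^0.2372 = 6 / 2.602 = 2.306
S₃ = 2.306 × 91.2^0.2372 = 2.306 × 2.917 ≈ 6.727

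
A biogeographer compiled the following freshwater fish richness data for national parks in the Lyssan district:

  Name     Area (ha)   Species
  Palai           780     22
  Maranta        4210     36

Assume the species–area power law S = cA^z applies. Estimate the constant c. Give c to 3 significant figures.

3.14

z = ln(S₂/S₁) / ln(A₂/A₁) = ln(36/22) / ln(4210/780) = 0.4925 / 1.6859 = 0.2921
c = S₁ / A₁^z = 22 / 780^0.2921 = 22 / 6.995 = 3.145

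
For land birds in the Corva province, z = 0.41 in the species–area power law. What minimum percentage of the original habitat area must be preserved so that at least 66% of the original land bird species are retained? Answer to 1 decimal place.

Need (A_new/A_old)^0.41 = 0.66, so A_new/A_old = 0.66^(1/0.41) = 0.66^2.439
ln(A_new/A_old) = ln 0.66 / 0.41 = -0.4155 / 0.41 = -1.0135
A_new/A_old = e^-1.0135 ≈ 0.363

36.3%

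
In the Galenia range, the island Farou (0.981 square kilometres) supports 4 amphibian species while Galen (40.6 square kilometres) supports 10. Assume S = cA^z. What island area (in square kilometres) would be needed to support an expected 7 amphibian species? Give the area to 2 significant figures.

9.5 square kilometres

z = ln(10/4) / ln(40.6/0.981) = 0.9163 / 3.7230 = 0.2461
c = 4 / 0.981^0.2461 = 4 / 0.9953 = 4.019
A = (7/4.019)^(1/0.2461) ⇒ ln A = ln(1.742)/0.2461 = 2.2546
A = e^2.2546 ≈ 9.531 square kilometres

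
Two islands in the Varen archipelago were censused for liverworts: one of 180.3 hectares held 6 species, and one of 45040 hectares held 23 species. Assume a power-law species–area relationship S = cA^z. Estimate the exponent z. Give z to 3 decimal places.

0.243

Taking logs: ln S = ln c + z ln A, so z = (ln S₂ − ln S₁)/(ln A₂ − ln A₁).
z = ln(23/6) / ln(45040/180.3) = ln(3.833) / ln(249.8) = 1.3437 / 5.5207 = 0.2434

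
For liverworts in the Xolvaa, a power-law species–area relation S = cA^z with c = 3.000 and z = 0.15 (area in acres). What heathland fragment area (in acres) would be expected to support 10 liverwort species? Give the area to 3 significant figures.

10 = 3 × A^0.15  ⇒  A^0.15 = 10/3 = 3.333
ln A = ln(3.333) / 0.15 = 1.2040 / 0.15 = 8.0265
A = e^8.0265 ≈ 3061 acres

3060 acres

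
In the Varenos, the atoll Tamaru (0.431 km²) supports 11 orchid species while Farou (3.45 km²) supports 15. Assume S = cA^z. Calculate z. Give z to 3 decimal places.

Taking logs: ln S = ln c + z ln A, so z = (ln S₂ − ln S₁)/(ln A₂ − ln A₁).
z = ln(15/11) / ln(3.45/0.431) = ln(1.364) / ln(8.005) = 0.3102 / 2.0800 = 0.1491

0.149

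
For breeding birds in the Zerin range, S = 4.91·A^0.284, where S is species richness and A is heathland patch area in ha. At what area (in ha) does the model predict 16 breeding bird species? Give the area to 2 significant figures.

64 ha

16 = 4.91 × A^0.284  ⇒  A^0.284 = 16/4.91 = 3.259
ln A = ln(3.259) / 0.284 = 1.1813 / 0.284 = 4.1596
A = e^4.1596 ≈ 64.04 ha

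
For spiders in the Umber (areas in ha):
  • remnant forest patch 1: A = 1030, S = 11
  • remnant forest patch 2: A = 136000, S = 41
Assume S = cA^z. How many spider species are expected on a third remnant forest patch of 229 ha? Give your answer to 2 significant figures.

7.3

z = ln(41/11) / ln(136000/1030) = 1.3157 / 4.8831 = 0.2694
c = 11 / 1030^0.2694 = 11 / 6.483 = 1.697
S₃ = 1.697 × 229^0.2694 = 1.697 × 4.323 ≈ 7.336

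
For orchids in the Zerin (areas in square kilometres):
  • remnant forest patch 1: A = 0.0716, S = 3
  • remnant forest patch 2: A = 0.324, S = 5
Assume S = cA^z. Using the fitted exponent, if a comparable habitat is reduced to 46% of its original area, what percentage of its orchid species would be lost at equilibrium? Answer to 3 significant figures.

z = ln(5/3) / ln(0.324/0.0716) = 0.5108 / 1.5096 = 0.3384
S_new/S_old = (A_new/A_old)^z = 0.46^0.3384 = exp(0.3384 × -0.7765) = 0.7689
Fraction lost = 1 − 0.7689 = 0.2311

23.1%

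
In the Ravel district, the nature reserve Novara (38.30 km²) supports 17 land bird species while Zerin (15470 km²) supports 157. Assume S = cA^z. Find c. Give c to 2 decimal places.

4.41

z = ln(S₂/S₁) / ln(A₂/A₁) = ln(157/17) / ln(15470/38.3) = 2.2230 / 6.0012 = 0.3704
c = S₁ / A₁^z = 17 / 38.3^0.3704 = 17 / 3.859 = 4.405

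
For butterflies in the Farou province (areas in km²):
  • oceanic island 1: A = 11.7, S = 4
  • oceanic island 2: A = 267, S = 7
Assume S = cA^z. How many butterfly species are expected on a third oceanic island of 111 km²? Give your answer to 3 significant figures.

z = ln(7/4) / ln(267/11.7) = 0.5596 / 3.1277 = 0.1789
c = 4 / 11.7^0.1789 = 4 / 1.553 = 2.576
S₃ = 2.576 × 111^0.1789 = 2.576 × 2.323 ≈ 5.983

5.98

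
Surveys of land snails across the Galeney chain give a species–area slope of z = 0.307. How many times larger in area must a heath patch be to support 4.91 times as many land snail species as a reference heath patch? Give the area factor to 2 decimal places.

(A₂/A₁)^0.307 = 4.91, so A₂/A₁ = 4.91^(1/0.307) = 4.91^3.257
ln(A₂/A₁) = ln 4.91 / 0.307 = 1.5913 / 0.307 = 5.1833
A₂/A₁ = e^5.1833 ≈ 178.3

178.27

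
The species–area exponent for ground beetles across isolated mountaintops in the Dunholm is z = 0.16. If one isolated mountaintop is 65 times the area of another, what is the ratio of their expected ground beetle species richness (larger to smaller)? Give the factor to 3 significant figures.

S₂/S₁ = (A₂/A₁)^z = 65^0.16
ln(S₂/S₁) = 0.16 × ln 65 = 0.16 × 4.1744 = 0.6679
S₂/S₁ = e^0.6679 ≈ 1.95

1.95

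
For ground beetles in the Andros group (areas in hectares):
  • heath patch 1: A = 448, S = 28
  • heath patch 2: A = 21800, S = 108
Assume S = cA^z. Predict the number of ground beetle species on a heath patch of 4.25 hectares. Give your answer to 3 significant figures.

5.55

z = ln(108/28) / ln(21800/448) = 1.3499 / 3.8849 = 0.3475
c = 28 / 448^0.3475 = 28 / 8.342 = 3.356
S₃ = 3.356 × 4.25^0.3475 = 3.356 × 1.653 ≈ 5.549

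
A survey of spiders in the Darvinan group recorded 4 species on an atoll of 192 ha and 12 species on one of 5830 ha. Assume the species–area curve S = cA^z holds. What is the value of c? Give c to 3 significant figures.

z = ln(S₂/S₁) / ln(A₂/A₁) = ln(12/4) / ln(5830/192) = 1.0986 / 3.4133 = 0.3219
c = S₁ / A₁^z = 4 / 192^0.3219 = 4 / 5.431 = 0.7365

0.736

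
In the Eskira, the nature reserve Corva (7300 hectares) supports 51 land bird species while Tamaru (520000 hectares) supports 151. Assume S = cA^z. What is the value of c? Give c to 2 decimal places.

z = ln(S₂/S₁) / ln(A₂/A₁) = ln(151/51) / ln(520000/7300) = 1.0855 / 4.2660 = 0.2544
c = S₁ / A₁^z = 51 / 7300^0.2544 = 51 / 9.616 = 5.304

5.30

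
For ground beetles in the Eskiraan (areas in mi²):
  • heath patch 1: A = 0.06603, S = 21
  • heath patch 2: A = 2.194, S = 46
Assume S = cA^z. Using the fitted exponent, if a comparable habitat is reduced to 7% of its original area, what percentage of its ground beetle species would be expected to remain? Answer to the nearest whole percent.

55%

z = ln(46/21) / ln(2.194/0.06603) = 0.7841 / 3.5034 = 0.2238
S_new/S_old = (A_new/A_old)^z = 0.07^0.2238 = exp(0.2238 × -2.6593) = 0.5515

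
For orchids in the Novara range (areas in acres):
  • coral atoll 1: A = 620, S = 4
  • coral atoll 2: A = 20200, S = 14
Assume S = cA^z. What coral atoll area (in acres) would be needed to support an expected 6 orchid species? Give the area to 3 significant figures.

z = ln(14/4) / ln(20200/620) = 1.2528 / 3.4837 = 0.3596
c = 4 / 620^0.3596 = 4 / 10.1 = 0.3962
A = (6/0.3962)^(1/0.3596) ⇒ ln A = ln(15.14)/0.3596 = 7.5572
A = e^7.5572 ≈ 1915 acres

1910 acres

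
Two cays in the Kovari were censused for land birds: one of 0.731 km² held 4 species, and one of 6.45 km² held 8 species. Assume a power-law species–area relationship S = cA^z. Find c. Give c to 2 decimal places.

z = ln(S₂/S₁) / ln(A₂/A₁) = ln(8/4) / ln(6.45/0.731) = 0.6931 / 2.1774 = 0.3183
c = S₁ / A₁^z = 4 / 0.731^0.3183 = 4 / 0.9051 = 4.42

4.42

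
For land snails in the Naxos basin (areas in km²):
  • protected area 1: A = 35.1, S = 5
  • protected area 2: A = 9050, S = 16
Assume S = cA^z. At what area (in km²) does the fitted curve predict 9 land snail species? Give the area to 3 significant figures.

z = ln(16/5) / ln(9050/35.1) = 1.1632 / 5.5523 = 0.2095
c = 5 / 35.1^0.2095 = 5 / 2.107 = 2.373
A = (9/2.373)^(1/0.2095) ⇒ ln A = ln(3.793)/0.2095 = 6.3640
A = e^6.3640 ≈ 580.6 km²

581 km²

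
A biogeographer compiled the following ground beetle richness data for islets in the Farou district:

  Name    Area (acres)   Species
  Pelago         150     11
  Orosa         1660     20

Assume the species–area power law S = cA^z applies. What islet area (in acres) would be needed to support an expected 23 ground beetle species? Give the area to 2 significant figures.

2900 acres

z = ln(20/11) / ln(1660/150) = 0.5978 / 2.4039 = 0.2487
c = 11 / 150^0.2487 = 11 / 3.477 = 3.164
A = (23/3.164)^(1/0.2487) ⇒ ln A = ln(7.27)/0.2487 = 7.9766
A = e^7.9766 ≈ 2912 acres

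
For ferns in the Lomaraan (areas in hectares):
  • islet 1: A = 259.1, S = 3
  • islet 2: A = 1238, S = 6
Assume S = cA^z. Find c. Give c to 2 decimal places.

z = ln(S₂/S₁) / ln(A₂/A₁) = ln(6/3) / ln(1238/259.1) = 0.6931 / 1.5640 = 0.4432
c = S₁ / A₁^z = 3 / 259.1^0.4432 = 3 / 11.74 = 0.2556

0.26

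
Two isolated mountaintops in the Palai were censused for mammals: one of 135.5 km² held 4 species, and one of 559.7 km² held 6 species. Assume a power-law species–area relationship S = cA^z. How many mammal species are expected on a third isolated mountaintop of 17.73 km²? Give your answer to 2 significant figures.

z = ln(6/4) / ln(559.7/135.5) = 0.4055 / 1.4184 = 0.2859
c = 4 / 135.5^0.2859 = 4 / 4.068 = 0.9832
S₃ = 0.9832 × 17.73^0.2859 = 0.9832 × 2.275 ≈ 2.237

2.2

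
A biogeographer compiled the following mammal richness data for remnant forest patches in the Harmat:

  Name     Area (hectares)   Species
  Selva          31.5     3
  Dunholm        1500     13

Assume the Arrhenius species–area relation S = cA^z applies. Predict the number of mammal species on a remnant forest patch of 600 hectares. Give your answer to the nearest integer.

z = ln(13/3) / ln(1500/31.5) = 1.4663 / 3.8632 = 0.3796
c = 3 / 31.5^0.3796 = 3 / 3.704 = 0.8099
S₃ = 0.8099 × 600^0.3796 = 0.8099 × 11.34 ≈ 9.181

9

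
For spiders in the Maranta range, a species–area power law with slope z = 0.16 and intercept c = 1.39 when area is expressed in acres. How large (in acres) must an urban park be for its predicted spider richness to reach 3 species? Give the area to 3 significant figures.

123 acres

3 = 1.39 × A^0.16  ⇒  A^0.16 = 3/1.39 = 2.158
ln A = ln(2.158) / 0.16 = 0.7693 / 0.16 = 4.8082
A = e^4.8082 ≈ 122.5 acres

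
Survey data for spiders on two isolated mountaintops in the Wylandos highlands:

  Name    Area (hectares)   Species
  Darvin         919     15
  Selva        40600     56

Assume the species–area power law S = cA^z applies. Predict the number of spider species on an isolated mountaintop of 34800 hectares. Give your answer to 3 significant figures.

z = ln(56/15) / ln(40600/919) = 1.3173 / 3.7882 = 0.3477
c = 15 / 919^0.3477 = 15 / 10.73 = 1.398
S₃ = 1.398 × 34800^0.3477 = 1.398 × 37.95 ≈ 53.08

53.1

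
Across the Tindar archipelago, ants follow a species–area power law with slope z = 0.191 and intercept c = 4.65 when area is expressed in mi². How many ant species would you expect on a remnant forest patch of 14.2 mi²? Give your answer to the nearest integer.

S = 4.65 × 14.2^0.191
ln S = ln 4.65 + 0.191 × ln 14.2 = 1.5369 + 0.191 × 2.6532 = 2.0436
S = e^2.0436 ≈ 7.719

8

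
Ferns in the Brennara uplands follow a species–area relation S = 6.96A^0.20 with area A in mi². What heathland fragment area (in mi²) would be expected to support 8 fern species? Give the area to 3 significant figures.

8 = 6.96 × A^0.2  ⇒  A^0.2 = 8/6.96 = 1.149
ln A = ln(1.149) / 0.2 = 0.1393 / 0.2 = 0.6963
A = e^0.6963 ≈ 2.006 mi²

2.01 mi²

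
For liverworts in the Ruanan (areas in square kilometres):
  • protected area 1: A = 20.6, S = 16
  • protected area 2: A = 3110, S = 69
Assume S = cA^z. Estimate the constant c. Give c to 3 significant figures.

z = ln(S₂/S₁) / ln(A₂/A₁) = ln(69/16) / ln(3110/20.6) = 1.4615 / 5.0171 = 0.2913
c = S₁ / A₁^z = 16 / 20.6^0.2913 = 16 / 2.414 = 6.628

6.63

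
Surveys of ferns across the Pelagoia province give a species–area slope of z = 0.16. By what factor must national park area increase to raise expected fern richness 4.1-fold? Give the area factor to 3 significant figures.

(A₂/A₁)^0.16 = 4.1, so A₂/A₁ = 4.1^(1/0.16) = 4.1^6.25
ln(A₂/A₁) = ln 4.1 / 0.16 = 1.4110 / 0.16 = 8.8187
A₂/A₁ = e^8.8187 ≈ 6759

6760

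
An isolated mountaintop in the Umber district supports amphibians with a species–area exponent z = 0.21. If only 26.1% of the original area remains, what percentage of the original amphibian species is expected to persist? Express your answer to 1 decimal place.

S_new/S_old = (A_new/A_old)^z = 0.261^0.21
= exp(0.21 × ln 0.261) = exp(0.21 × -1.3432) = exp(-0.2821) ≈ 0.7542

75.4%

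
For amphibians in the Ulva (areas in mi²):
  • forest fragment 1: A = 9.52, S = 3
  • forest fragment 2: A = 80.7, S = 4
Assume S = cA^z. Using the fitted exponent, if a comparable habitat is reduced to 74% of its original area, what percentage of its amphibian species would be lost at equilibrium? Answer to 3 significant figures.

3.97%

z = ln(4/3) / ln(80.7/9.52) = 0.2877 / 2.1373 = 0.1346
S_new/S_old = (A_new/A_old)^z = 0.74^0.1346 = exp(0.1346 × -0.3011) = 0.9603
Fraction lost = 1 − 0.9603 = 0.03972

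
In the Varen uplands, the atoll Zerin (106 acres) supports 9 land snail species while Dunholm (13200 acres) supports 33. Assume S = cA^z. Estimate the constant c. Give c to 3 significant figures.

2.56

z = ln(S₂/S₁) / ln(A₂/A₁) = ln(33/9) / ln(13200/106) = 1.2993 / 4.8245 = 0.2693
c = S₁ / A₁^z = 9 / 106^0.2693 = 9 / 3.511 = 2.563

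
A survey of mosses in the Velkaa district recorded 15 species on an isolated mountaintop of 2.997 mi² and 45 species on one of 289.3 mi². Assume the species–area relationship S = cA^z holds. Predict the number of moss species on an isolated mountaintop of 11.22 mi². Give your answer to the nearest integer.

21

z = ln(45/15) / ln(289.3/2.997) = 1.0986 / 4.5699 = 0.2404
c = 15 / 2.997^0.2404 = 15 / 1.302 = 11.52
S₃ = 11.52 × 11.22^0.2404 = 11.52 × 1.788 ≈ 20.6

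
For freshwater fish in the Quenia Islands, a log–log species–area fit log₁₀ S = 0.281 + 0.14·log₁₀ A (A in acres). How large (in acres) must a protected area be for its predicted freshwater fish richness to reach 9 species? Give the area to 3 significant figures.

9 = 1.91 × A^0.14  ⇒  A^0.14 = 9/1.91 = 4.712
ln A = ln(4.712) / 0.14 = 1.5502 / 0.14 = 11.0728
A = e^11.0728 ≈ 64398 acres

64400 acres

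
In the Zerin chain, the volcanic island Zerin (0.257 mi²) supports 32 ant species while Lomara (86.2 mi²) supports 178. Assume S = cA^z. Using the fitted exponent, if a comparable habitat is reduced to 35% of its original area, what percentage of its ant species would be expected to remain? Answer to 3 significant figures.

z = ln(178/32) / ln(86.2/0.257) = 1.7160 / 5.8153 = 0.2951
S_new/S_old = (A_new/A_old)^z = 0.35^0.2951 = exp(0.2951 × -1.0498) = 0.7336

73.4%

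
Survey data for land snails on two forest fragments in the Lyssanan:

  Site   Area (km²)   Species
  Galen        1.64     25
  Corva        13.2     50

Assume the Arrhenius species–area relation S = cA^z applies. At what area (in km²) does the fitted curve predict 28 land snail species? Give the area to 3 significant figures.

2.31 km²

z = ln(50/25) / ln(13.2/1.64) = 0.6931 / 2.0855 = 0.3324
c = 25 / 1.64^0.3324 = 25 / 1.179 = 21.21
A = (28/21.21)^(1/0.3324) ⇒ ln A = ln(1.32)/0.3324 = 0.8357
A = e^0.8357 ≈ 2.306 km²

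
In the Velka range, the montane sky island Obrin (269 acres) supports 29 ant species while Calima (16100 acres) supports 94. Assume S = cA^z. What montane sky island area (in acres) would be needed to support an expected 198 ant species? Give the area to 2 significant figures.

z = ln(94/29) / ln(16100/269) = 1.1760 / 4.0919 = 0.2874
c = 29 / 269^0.2874 = 29 / 4.992 = 5.809
A = (198/5.809)^(1/0.2874) ⇒ ln A = ln(34.09)/0.2874 = 12.2787
A = e^12.2787 ≈ 215064 acres

220000 acres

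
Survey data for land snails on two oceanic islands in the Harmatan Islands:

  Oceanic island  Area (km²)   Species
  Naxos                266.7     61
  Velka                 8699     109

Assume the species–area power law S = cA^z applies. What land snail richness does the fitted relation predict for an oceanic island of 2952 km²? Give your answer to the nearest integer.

91

z = ln(109/61) / ln(8699/266.7) = 0.5805 / 3.4848 = 0.1666
c = 61 / 266.7^0.1666 = 61 / 2.536 = 24.06
S₃ = 24.06 × 2952^0.1666 = 24.06 × 3.785 ≈ 91.04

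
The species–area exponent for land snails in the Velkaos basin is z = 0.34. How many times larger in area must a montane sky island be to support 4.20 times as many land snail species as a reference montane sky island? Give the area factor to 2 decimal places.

(A₂/A₁)^0.34 = 4.2, so A₂/A₁ = 4.2^(1/0.34) = 4.2^2.941
ln(A₂/A₁) = ln 4.2 / 0.34 = 1.4351 / 0.34 = 4.2208
A₂/A₁ = e^4.2208 ≈ 68.09

68.09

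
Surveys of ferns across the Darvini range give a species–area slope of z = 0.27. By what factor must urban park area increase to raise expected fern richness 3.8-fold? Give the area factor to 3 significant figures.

140

(A₂/A₁)^0.27 = 3.8, so A₂/A₁ = 3.8^(1/0.27) = 3.8^3.704
ln(A₂/A₁) = ln 3.8 / 0.27 = 1.3350 / 0.27 = 4.9444
A₂/A₁ = e^4.9444 ≈ 140.4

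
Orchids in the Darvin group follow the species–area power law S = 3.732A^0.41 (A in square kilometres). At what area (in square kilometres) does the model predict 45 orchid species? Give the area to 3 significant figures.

45 = 3.732 × A^0.41  ⇒  A^0.41 = 45/3.732 = 12.06
ln A = ln(12.06) / 0.41 = 2.4897 / 0.41 = 6.0725
A = e^6.0725 ≈ 433.8 square kilometres

434 square kilometres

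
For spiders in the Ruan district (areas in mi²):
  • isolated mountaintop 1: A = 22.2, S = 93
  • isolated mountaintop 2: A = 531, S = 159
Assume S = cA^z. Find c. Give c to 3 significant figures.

z = ln(S₂/S₁) / ln(A₂/A₁) = ln(159/93) / ln(531/22.2) = 0.5363 / 3.1747 = 0.1689
c = S₁ / A₁^z = 93 / 22.2^0.1689 = 93 / 1.688 = 55.09

55.1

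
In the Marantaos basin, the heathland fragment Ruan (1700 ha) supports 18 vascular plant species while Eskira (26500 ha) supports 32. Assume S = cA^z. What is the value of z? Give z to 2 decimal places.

0.21

Taking logs: ln S = ln c + z ln A, so z = (ln S₂ − ln S₁)/(ln A₂ − ln A₁).
z = ln(32/18) / ln(26500/1700) = ln(1.778) / ln(15.59) = 0.5754 / 2.7465 = 0.2095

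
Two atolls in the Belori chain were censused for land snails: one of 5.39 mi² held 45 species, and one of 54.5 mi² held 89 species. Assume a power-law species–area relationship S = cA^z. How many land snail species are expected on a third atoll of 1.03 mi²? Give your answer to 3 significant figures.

z = ln(89/45) / ln(54.5/5.39) = 0.6820 / 2.3137 = 0.2948
c = 45 / 5.39^0.2948 = 45 / 1.643 = 27.39
S₃ = 27.39 × 1.03^0.2948 = 27.39 × 1.009 ≈ 27.63

27.6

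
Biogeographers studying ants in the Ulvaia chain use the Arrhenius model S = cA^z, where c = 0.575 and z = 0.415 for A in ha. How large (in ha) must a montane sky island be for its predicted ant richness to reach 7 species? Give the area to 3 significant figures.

413 ha

7 = 0.575 × A^0.415  ⇒  A^0.415 = 7/0.575 = 12.17
ln A = ln(12.17) / 0.415 = 2.4993 / 0.415 = 6.0224
A = e^6.0224 ≈ 412.6 ha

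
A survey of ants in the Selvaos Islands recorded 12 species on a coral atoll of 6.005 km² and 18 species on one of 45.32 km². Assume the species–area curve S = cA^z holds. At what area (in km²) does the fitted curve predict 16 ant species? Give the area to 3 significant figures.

25.2 km²

z = ln(18/12) / ln(45.32/6.005) = 0.4055 / 2.0212 = 0.2006
c = 12 / 6.005^0.2006 = 12 / 1.433 = 8.375
A = (16/8.375)^(1/0.2006) ⇒ ln A = ln(1.91)/0.2006 = 3.2266
A = e^3.2266 ≈ 25.19 km²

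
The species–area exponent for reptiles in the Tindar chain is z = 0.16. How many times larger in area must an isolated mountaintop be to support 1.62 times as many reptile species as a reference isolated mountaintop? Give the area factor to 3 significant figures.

20.4

(A₂/A₁)^0.16 = 1.62, so A₂/A₁ = 1.62^(1/0.16) = 1.62^6.25
ln(A₂/A₁) = ln 1.62 / 0.16 = 0.4824 / 0.16 = 3.0152
A₂/A₁ = e^3.0152 ≈ 20.39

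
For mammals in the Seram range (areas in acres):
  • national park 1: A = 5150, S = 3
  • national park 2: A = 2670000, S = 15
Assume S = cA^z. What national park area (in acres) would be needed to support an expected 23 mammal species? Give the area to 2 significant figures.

14000000 acres

z = ln(15/3) / ln(2670000/5150) = 1.6094 / 6.2508 = 0.2575
c = 3 / 5150^0.2575 = 3 / 9.03 = 0.3322
A = (23/0.3322)^(1/0.2575) ⇒ ln A = ln(69.23)/0.2575 = 16.4577
A = e^16.4577 ≈ 14044244 acres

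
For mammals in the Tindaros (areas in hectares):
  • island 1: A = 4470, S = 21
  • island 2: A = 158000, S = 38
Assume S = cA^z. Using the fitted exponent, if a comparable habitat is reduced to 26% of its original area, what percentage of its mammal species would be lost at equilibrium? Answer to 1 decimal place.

z = ln(38/21) / ln(158000/4470) = 0.5931 / 3.5652 = 0.1663
S_new/S_old = (A_new/A_old)^z = 0.26^0.1663 = exp(0.1663 × -1.3471) = 0.7992
Fraction lost = 1 − 0.7992 = 0.2008

20.1%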